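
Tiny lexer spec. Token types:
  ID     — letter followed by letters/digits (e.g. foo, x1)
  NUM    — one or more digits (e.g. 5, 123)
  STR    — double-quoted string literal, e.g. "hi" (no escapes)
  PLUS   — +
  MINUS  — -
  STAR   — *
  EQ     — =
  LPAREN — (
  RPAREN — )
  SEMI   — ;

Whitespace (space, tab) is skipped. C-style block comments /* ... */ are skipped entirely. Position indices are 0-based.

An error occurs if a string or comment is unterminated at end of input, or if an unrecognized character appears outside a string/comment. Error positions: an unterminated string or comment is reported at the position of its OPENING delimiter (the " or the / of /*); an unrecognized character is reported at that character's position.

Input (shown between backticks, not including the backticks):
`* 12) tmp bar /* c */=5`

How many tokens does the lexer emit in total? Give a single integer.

pos=0: emit STAR '*'
pos=2: emit NUM '12' (now at pos=4)
pos=4: emit RPAREN ')'
pos=6: emit ID 'tmp' (now at pos=9)
pos=10: emit ID 'bar' (now at pos=13)
pos=14: enter COMMENT mode (saw '/*')
exit COMMENT mode (now at pos=21)
pos=21: emit EQ '='
pos=22: emit NUM '5' (now at pos=23)
DONE. 7 tokens: [STAR, NUM, RPAREN, ID, ID, EQ, NUM]

Answer: 7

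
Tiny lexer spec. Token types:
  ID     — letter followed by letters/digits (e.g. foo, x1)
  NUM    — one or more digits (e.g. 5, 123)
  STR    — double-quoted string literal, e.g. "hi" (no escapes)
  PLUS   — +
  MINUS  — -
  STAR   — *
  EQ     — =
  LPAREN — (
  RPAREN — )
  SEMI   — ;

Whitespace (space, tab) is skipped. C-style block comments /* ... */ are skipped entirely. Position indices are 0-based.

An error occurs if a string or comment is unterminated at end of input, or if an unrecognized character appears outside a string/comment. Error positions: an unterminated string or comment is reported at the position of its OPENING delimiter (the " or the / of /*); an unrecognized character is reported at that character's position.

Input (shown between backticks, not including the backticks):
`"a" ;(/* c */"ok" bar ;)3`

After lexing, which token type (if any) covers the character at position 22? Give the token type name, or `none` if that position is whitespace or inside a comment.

pos=0: enter STRING mode
pos=0: emit STR "a" (now at pos=3)
pos=4: emit SEMI ';'
pos=5: emit LPAREN '('
pos=6: enter COMMENT mode (saw '/*')
exit COMMENT mode (now at pos=13)
pos=13: enter STRING mode
pos=13: emit STR "ok" (now at pos=17)
pos=18: emit ID 'bar' (now at pos=21)
pos=22: emit SEMI ';'
pos=23: emit RPAREN ')'
pos=24: emit NUM '3' (now at pos=25)
DONE. 8 tokens: [STR, SEMI, LPAREN, STR, ID, SEMI, RPAREN, NUM]
Position 22: char is ';' -> SEMI

Answer: SEMI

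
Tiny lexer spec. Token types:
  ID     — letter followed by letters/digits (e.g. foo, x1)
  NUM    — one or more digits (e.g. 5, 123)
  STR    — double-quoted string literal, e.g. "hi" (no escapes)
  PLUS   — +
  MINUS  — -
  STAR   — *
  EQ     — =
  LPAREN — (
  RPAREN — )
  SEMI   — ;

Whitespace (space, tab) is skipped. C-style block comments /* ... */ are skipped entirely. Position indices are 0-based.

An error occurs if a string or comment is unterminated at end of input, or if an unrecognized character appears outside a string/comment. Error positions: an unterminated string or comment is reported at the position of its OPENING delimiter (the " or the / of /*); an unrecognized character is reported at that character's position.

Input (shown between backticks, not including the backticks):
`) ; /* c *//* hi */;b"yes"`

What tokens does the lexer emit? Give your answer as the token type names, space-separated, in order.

Answer: RPAREN SEMI SEMI ID STR

Derivation:
pos=0: emit RPAREN ')'
pos=2: emit SEMI ';'
pos=4: enter COMMENT mode (saw '/*')
exit COMMENT mode (now at pos=11)
pos=11: enter COMMENT mode (saw '/*')
exit COMMENT mode (now at pos=19)
pos=19: emit SEMI ';'
pos=20: emit ID 'b' (now at pos=21)
pos=21: enter STRING mode
pos=21: emit STR "yes" (now at pos=26)
DONE. 5 tokens: [RPAREN, SEMI, SEMI, ID, STR]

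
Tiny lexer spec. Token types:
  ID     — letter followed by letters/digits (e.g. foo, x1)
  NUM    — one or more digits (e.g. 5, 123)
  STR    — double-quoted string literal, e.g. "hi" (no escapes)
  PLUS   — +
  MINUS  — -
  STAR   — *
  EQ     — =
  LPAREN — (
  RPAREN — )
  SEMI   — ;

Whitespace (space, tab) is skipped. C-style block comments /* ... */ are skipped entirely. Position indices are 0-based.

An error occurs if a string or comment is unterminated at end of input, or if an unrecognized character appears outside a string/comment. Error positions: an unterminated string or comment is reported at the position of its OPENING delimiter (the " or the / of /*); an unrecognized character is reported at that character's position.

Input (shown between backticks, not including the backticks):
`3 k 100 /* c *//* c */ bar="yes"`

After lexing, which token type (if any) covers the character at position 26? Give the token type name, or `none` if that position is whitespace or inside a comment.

pos=0: emit NUM '3' (now at pos=1)
pos=2: emit ID 'k' (now at pos=3)
pos=4: emit NUM '100' (now at pos=7)
pos=8: enter COMMENT mode (saw '/*')
exit COMMENT mode (now at pos=15)
pos=15: enter COMMENT mode (saw '/*')
exit COMMENT mode (now at pos=22)
pos=23: emit ID 'bar' (now at pos=26)
pos=26: emit EQ '='
pos=27: enter STRING mode
pos=27: emit STR "yes" (now at pos=32)
DONE. 6 tokens: [NUM, ID, NUM, ID, EQ, STR]
Position 26: char is '=' -> EQ

Answer: EQ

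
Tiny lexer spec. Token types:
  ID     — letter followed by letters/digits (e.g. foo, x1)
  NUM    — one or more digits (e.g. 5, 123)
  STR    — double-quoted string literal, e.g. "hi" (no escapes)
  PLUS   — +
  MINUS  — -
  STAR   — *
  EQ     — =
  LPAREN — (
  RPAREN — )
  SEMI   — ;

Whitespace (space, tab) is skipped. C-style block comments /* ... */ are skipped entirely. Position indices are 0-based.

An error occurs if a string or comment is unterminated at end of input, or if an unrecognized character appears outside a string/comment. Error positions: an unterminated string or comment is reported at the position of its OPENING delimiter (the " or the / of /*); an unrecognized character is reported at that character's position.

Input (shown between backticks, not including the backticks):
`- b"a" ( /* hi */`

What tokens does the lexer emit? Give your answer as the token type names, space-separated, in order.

pos=0: emit MINUS '-'
pos=2: emit ID 'b' (now at pos=3)
pos=3: enter STRING mode
pos=3: emit STR "a" (now at pos=6)
pos=7: emit LPAREN '('
pos=9: enter COMMENT mode (saw '/*')
exit COMMENT mode (now at pos=17)
DONE. 4 tokens: [MINUS, ID, STR, LPAREN]

Answer: MINUS ID STR LPAREN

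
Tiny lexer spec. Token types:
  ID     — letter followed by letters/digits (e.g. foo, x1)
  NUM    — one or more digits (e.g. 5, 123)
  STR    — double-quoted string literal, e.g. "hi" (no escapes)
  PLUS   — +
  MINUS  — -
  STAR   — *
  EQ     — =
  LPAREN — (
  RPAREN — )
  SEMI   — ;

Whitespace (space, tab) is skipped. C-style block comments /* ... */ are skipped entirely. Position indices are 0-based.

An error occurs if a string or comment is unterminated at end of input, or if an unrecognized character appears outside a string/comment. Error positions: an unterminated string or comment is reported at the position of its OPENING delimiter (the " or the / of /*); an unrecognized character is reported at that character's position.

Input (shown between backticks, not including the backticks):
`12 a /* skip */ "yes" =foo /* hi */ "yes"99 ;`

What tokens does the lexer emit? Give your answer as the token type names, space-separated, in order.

pos=0: emit NUM '12' (now at pos=2)
pos=3: emit ID 'a' (now at pos=4)
pos=5: enter COMMENT mode (saw '/*')
exit COMMENT mode (now at pos=15)
pos=16: enter STRING mode
pos=16: emit STR "yes" (now at pos=21)
pos=22: emit EQ '='
pos=23: emit ID 'foo' (now at pos=26)
pos=27: enter COMMENT mode (saw '/*')
exit COMMENT mode (now at pos=35)
pos=36: enter STRING mode
pos=36: emit STR "yes" (now at pos=41)
pos=41: emit NUM '99' (now at pos=43)
pos=44: emit SEMI ';'
DONE. 8 tokens: [NUM, ID, STR, EQ, ID, STR, NUM, SEMI]

Answer: NUM ID STR EQ ID STR NUM SEMI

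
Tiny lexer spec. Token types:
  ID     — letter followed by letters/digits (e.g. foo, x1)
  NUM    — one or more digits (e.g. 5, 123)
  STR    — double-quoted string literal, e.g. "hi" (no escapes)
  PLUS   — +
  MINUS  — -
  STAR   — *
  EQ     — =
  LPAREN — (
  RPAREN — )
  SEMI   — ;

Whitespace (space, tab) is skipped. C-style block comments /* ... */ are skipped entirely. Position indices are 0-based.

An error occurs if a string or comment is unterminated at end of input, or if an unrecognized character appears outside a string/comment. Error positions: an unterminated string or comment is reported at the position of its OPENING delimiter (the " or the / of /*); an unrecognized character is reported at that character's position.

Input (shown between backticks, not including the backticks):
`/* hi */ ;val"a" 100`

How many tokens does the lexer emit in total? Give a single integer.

pos=0: enter COMMENT mode (saw '/*')
exit COMMENT mode (now at pos=8)
pos=9: emit SEMI ';'
pos=10: emit ID 'val' (now at pos=13)
pos=13: enter STRING mode
pos=13: emit STR "a" (now at pos=16)
pos=17: emit NUM '100' (now at pos=20)
DONE. 4 tokens: [SEMI, ID, STR, NUM]

Answer: 4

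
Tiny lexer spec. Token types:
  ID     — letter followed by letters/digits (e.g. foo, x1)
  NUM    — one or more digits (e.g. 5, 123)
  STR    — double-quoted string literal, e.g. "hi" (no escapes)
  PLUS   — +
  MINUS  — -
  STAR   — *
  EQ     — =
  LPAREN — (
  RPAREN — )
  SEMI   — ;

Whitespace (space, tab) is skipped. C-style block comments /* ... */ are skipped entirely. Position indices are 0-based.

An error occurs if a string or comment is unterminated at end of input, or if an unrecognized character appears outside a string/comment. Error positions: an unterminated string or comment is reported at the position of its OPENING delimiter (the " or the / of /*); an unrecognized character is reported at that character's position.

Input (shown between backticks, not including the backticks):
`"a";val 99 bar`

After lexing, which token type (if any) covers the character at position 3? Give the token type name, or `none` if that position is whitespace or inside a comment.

pos=0: enter STRING mode
pos=0: emit STR "a" (now at pos=3)
pos=3: emit SEMI ';'
pos=4: emit ID 'val' (now at pos=7)
pos=8: emit NUM '99' (now at pos=10)
pos=11: emit ID 'bar' (now at pos=14)
DONE. 5 tokens: [STR, SEMI, ID, NUM, ID]
Position 3: char is ';' -> SEMI

Answer: SEMI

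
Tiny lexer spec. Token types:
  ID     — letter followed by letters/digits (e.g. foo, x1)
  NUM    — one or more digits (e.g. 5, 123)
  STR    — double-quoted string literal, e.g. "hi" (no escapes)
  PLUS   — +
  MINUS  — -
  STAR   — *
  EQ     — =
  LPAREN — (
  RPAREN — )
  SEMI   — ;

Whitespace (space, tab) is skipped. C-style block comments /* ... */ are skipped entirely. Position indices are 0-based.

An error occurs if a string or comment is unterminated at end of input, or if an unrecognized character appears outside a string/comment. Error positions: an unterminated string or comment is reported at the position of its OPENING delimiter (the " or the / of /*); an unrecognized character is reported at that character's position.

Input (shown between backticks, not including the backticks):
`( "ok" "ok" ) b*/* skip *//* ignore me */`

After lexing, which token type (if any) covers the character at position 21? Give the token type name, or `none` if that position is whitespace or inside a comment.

pos=0: emit LPAREN '('
pos=2: enter STRING mode
pos=2: emit STR "ok" (now at pos=6)
pos=7: enter STRING mode
pos=7: emit STR "ok" (now at pos=11)
pos=12: emit RPAREN ')'
pos=14: emit ID 'b' (now at pos=15)
pos=15: emit STAR '*'
pos=16: enter COMMENT mode (saw '/*')
exit COMMENT mode (now at pos=26)
pos=26: enter COMMENT mode (saw '/*')
exit COMMENT mode (now at pos=41)
DONE. 6 tokens: [LPAREN, STR, STR, RPAREN, ID, STAR]
Position 21: char is 'i' -> none

Answer: none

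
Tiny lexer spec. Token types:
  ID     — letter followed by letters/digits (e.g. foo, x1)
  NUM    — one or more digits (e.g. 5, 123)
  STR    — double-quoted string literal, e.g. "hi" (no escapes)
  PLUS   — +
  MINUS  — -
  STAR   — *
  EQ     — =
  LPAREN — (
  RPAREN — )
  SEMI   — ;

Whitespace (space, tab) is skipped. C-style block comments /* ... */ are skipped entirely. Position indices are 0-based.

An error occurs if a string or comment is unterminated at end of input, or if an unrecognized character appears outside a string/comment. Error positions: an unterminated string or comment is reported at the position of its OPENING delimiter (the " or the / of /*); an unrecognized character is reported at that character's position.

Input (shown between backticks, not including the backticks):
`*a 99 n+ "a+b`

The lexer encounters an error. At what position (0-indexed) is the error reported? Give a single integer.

Answer: 9

Derivation:
pos=0: emit STAR '*'
pos=1: emit ID 'a' (now at pos=2)
pos=3: emit NUM '99' (now at pos=5)
pos=6: emit ID 'n' (now at pos=7)
pos=7: emit PLUS '+'
pos=9: enter STRING mode
pos=9: ERROR — unterminated string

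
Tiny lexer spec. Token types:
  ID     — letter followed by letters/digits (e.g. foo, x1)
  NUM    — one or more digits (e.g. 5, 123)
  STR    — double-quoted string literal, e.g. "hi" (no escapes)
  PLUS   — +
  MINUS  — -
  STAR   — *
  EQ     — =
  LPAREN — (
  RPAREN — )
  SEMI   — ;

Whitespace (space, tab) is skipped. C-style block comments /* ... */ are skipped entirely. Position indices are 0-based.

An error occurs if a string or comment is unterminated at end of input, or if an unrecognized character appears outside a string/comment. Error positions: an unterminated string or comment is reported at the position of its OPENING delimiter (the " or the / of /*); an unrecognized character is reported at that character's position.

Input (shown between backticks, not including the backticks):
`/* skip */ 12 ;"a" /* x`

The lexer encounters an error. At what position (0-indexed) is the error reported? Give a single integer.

Answer: 19

Derivation:
pos=0: enter COMMENT mode (saw '/*')
exit COMMENT mode (now at pos=10)
pos=11: emit NUM '12' (now at pos=13)
pos=14: emit SEMI ';'
pos=15: enter STRING mode
pos=15: emit STR "a" (now at pos=18)
pos=19: enter COMMENT mode (saw '/*')
pos=19: ERROR — unterminated comment (reached EOF)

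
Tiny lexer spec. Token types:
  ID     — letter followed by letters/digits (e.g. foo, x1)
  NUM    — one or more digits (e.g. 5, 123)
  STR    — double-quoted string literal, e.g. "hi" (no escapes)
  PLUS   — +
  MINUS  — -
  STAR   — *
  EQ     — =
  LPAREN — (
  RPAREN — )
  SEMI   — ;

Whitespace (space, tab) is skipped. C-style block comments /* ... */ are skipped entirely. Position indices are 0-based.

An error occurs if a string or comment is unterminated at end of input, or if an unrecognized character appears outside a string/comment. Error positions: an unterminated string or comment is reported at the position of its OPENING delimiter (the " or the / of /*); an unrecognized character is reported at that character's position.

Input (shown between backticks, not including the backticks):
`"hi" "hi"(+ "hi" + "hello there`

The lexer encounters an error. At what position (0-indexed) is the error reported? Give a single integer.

Answer: 19

Derivation:
pos=0: enter STRING mode
pos=0: emit STR "hi" (now at pos=4)
pos=5: enter STRING mode
pos=5: emit STR "hi" (now at pos=9)
pos=9: emit LPAREN '('
pos=10: emit PLUS '+'
pos=12: enter STRING mode
pos=12: emit STR "hi" (now at pos=16)
pos=17: emit PLUS '+'
pos=19: enter STRING mode
pos=19: ERROR — unterminated string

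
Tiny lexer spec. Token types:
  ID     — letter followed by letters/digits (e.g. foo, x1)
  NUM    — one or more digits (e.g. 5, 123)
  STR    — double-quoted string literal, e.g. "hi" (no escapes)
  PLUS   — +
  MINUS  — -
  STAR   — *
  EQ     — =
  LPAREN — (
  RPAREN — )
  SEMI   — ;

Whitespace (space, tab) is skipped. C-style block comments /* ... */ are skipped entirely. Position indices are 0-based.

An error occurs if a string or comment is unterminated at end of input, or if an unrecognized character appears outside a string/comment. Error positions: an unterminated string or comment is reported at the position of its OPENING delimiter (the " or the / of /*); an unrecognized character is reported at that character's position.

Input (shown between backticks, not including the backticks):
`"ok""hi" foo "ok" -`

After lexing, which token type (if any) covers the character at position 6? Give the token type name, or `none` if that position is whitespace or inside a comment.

pos=0: enter STRING mode
pos=0: emit STR "ok" (now at pos=4)
pos=4: enter STRING mode
pos=4: emit STR "hi" (now at pos=8)
pos=9: emit ID 'foo' (now at pos=12)
pos=13: enter STRING mode
pos=13: emit STR "ok" (now at pos=17)
pos=18: emit MINUS '-'
DONE. 5 tokens: [STR, STR, ID, STR, MINUS]
Position 6: char is 'i' -> STR

Answer: STR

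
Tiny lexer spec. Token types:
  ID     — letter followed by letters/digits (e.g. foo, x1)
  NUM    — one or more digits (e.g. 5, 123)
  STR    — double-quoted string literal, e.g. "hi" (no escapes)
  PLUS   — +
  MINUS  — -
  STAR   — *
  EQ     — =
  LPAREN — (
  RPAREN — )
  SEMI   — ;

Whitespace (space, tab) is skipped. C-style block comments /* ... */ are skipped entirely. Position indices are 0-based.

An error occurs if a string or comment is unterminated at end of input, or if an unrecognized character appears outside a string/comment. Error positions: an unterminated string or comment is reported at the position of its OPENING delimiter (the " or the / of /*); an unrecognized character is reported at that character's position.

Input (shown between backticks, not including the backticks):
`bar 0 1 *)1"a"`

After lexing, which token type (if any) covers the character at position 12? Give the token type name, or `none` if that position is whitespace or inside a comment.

pos=0: emit ID 'bar' (now at pos=3)
pos=4: emit NUM '0' (now at pos=5)
pos=6: emit NUM '1' (now at pos=7)
pos=8: emit STAR '*'
pos=9: emit RPAREN ')'
pos=10: emit NUM '1' (now at pos=11)
pos=11: enter STRING mode
pos=11: emit STR "a" (now at pos=14)
DONE. 7 tokens: [ID, NUM, NUM, STAR, RPAREN, NUM, STR]
Position 12: char is 'a' -> STR

Answer: STR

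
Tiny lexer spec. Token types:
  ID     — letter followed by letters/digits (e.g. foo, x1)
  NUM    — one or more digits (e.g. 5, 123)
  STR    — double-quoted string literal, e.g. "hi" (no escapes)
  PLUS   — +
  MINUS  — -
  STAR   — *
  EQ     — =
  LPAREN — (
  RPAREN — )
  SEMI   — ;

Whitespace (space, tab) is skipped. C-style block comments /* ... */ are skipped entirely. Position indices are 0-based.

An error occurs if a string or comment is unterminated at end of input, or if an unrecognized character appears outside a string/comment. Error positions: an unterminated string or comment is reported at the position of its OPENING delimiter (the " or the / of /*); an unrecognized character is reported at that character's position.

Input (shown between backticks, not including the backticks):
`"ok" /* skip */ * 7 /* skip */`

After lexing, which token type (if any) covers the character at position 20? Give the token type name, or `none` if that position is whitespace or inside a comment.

pos=0: enter STRING mode
pos=0: emit STR "ok" (now at pos=4)
pos=5: enter COMMENT mode (saw '/*')
exit COMMENT mode (now at pos=15)
pos=16: emit STAR '*'
pos=18: emit NUM '7' (now at pos=19)
pos=20: enter COMMENT mode (saw '/*')
exit COMMENT mode (now at pos=30)
DONE. 3 tokens: [STR, STAR, NUM]
Position 20: char is '/' -> none

Answer: none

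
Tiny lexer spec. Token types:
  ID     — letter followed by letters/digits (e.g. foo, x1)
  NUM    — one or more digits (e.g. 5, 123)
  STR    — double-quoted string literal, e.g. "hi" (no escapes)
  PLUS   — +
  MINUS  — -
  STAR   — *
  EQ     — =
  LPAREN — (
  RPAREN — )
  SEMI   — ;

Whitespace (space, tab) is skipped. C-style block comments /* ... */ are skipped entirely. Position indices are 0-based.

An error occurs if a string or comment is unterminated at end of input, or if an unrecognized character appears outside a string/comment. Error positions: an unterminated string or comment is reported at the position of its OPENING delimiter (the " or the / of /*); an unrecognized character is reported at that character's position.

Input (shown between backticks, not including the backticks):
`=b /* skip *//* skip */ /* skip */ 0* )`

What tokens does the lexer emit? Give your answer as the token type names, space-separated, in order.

pos=0: emit EQ '='
pos=1: emit ID 'b' (now at pos=2)
pos=3: enter COMMENT mode (saw '/*')
exit COMMENT mode (now at pos=13)
pos=13: enter COMMENT mode (saw '/*')
exit COMMENT mode (now at pos=23)
pos=24: enter COMMENT mode (saw '/*')
exit COMMENT mode (now at pos=34)
pos=35: emit NUM '0' (now at pos=36)
pos=36: emit STAR '*'
pos=38: emit RPAREN ')'
DONE. 5 tokens: [EQ, ID, NUM, STAR, RPAREN]

Answer: EQ ID NUM STAR RPAREN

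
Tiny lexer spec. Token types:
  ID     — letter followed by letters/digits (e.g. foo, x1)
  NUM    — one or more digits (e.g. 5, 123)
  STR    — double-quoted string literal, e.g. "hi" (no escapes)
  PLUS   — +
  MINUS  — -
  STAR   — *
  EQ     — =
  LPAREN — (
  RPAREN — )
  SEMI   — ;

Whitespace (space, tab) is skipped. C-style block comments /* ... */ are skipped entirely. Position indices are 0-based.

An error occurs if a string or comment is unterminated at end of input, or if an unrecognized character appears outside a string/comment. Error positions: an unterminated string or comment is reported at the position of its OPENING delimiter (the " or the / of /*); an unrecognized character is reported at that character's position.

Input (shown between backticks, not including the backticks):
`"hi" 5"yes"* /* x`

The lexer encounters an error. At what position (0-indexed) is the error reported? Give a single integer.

Answer: 13

Derivation:
pos=0: enter STRING mode
pos=0: emit STR "hi" (now at pos=4)
pos=5: emit NUM '5' (now at pos=6)
pos=6: enter STRING mode
pos=6: emit STR "yes" (now at pos=11)
pos=11: emit STAR '*'
pos=13: enter COMMENT mode (saw '/*')
pos=13: ERROR — unterminated comment (reached EOF)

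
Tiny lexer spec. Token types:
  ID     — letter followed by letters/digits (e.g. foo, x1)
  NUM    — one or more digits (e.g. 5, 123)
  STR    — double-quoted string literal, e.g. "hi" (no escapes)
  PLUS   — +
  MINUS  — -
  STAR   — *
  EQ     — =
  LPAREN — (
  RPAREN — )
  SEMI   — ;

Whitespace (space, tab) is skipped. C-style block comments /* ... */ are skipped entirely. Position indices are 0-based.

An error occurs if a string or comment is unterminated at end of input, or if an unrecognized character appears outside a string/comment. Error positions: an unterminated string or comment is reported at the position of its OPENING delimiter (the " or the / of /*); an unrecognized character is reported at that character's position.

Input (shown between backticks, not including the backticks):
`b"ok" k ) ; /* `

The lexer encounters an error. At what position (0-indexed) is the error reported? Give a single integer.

Answer: 12

Derivation:
pos=0: emit ID 'b' (now at pos=1)
pos=1: enter STRING mode
pos=1: emit STR "ok" (now at pos=5)
pos=6: emit ID 'k' (now at pos=7)
pos=8: emit RPAREN ')'
pos=10: emit SEMI ';'
pos=12: enter COMMENT mode (saw '/*')
pos=12: ERROR — unterminated comment (reached EOF)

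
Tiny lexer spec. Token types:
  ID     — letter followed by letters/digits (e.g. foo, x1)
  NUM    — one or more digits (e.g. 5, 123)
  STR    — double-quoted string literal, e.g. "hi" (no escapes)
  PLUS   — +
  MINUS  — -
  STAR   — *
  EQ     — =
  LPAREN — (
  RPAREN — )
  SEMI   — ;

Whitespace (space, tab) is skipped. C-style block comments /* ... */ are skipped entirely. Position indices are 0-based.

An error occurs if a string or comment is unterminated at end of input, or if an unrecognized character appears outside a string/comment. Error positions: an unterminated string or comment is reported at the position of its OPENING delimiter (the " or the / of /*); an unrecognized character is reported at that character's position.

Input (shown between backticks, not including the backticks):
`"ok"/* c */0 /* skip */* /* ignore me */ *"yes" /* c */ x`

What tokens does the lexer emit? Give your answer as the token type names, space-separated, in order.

Answer: STR NUM STAR STAR STR ID

Derivation:
pos=0: enter STRING mode
pos=0: emit STR "ok" (now at pos=4)
pos=4: enter COMMENT mode (saw '/*')
exit COMMENT mode (now at pos=11)
pos=11: emit NUM '0' (now at pos=12)
pos=13: enter COMMENT mode (saw '/*')
exit COMMENT mode (now at pos=23)
pos=23: emit STAR '*'
pos=25: enter COMMENT mode (saw '/*')
exit COMMENT mode (now at pos=40)
pos=41: emit STAR '*'
pos=42: enter STRING mode
pos=42: emit STR "yes" (now at pos=47)
pos=48: enter COMMENT mode (saw '/*')
exit COMMENT mode (now at pos=55)
pos=56: emit ID 'x' (now at pos=57)
DONE. 6 tokens: [STR, NUM, STAR, STAR, STR, ID]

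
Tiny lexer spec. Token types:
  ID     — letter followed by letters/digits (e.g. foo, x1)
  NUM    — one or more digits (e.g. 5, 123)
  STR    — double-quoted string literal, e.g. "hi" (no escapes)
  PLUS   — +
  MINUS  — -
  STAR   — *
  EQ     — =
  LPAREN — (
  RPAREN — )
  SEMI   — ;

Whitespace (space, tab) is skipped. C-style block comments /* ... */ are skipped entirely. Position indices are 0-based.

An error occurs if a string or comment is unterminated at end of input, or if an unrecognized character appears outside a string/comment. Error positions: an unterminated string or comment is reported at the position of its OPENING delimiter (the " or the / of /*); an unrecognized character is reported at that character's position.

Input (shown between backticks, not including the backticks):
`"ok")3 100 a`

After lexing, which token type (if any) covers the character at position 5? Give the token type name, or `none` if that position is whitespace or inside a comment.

Answer: NUM

Derivation:
pos=0: enter STRING mode
pos=0: emit STR "ok" (now at pos=4)
pos=4: emit RPAREN ')'
pos=5: emit NUM '3' (now at pos=6)
pos=7: emit NUM '100' (now at pos=10)
pos=11: emit ID 'a' (now at pos=12)
DONE. 5 tokens: [STR, RPAREN, NUM, NUM, ID]
Position 5: char is '3' -> NUM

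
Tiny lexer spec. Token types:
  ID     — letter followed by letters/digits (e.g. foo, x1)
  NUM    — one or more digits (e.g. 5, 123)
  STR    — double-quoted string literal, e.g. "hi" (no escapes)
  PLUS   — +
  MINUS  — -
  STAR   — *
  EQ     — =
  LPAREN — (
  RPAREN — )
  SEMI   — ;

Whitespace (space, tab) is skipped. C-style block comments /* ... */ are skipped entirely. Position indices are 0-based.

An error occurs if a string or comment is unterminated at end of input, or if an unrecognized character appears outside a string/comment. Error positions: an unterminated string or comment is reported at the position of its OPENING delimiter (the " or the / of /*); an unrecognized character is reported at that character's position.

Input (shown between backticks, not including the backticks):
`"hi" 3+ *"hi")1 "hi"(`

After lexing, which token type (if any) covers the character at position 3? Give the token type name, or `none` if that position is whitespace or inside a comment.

pos=0: enter STRING mode
pos=0: emit STR "hi" (now at pos=4)
pos=5: emit NUM '3' (now at pos=6)
pos=6: emit PLUS '+'
pos=8: emit STAR '*'
pos=9: enter STRING mode
pos=9: emit STR "hi" (now at pos=13)
pos=13: emit RPAREN ')'
pos=14: emit NUM '1' (now at pos=15)
pos=16: enter STRING mode
pos=16: emit STR "hi" (now at pos=20)
pos=20: emit LPAREN '('
DONE. 9 tokens: [STR, NUM, PLUS, STAR, STR, RPAREN, NUM, STR, LPAREN]
Position 3: char is '"' -> STR

Answer: STR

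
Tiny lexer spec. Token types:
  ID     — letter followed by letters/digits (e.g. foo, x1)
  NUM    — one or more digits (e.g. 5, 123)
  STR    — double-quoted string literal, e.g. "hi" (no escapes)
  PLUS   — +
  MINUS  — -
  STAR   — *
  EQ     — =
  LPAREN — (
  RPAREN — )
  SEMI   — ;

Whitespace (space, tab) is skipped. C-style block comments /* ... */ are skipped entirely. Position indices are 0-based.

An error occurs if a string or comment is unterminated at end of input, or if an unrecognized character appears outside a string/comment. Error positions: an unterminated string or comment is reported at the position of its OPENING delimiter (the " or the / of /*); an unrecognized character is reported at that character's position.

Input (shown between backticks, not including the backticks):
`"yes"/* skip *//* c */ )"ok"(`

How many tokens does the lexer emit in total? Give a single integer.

Answer: 4

Derivation:
pos=0: enter STRING mode
pos=0: emit STR "yes" (now at pos=5)
pos=5: enter COMMENT mode (saw '/*')
exit COMMENT mode (now at pos=15)
pos=15: enter COMMENT mode (saw '/*')
exit COMMENT mode (now at pos=22)
pos=23: emit RPAREN ')'
pos=24: enter STRING mode
pos=24: emit STR "ok" (now at pos=28)
pos=28: emit LPAREN '('
DONE. 4 tokens: [STR, RPAREN, STR, LPAREN]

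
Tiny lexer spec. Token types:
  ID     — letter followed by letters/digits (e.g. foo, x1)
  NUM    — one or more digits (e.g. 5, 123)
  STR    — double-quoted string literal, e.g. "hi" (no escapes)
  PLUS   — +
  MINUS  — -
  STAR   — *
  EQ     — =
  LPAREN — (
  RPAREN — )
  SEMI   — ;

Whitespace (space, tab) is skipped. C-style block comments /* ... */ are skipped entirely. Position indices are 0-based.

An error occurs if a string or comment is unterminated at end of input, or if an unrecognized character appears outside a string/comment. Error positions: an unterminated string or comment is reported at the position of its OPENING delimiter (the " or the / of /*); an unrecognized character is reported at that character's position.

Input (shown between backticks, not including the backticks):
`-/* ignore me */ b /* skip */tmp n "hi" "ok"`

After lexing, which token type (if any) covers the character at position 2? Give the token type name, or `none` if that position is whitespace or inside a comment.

pos=0: emit MINUS '-'
pos=1: enter COMMENT mode (saw '/*')
exit COMMENT mode (now at pos=16)
pos=17: emit ID 'b' (now at pos=18)
pos=19: enter COMMENT mode (saw '/*')
exit COMMENT mode (now at pos=29)
pos=29: emit ID 'tmp' (now at pos=32)
pos=33: emit ID 'n' (now at pos=34)
pos=35: enter STRING mode
pos=35: emit STR "hi" (now at pos=39)
pos=40: enter STRING mode
pos=40: emit STR "ok" (now at pos=44)
DONE. 6 tokens: [MINUS, ID, ID, ID, STR, STR]
Position 2: char is '*' -> none

Answer: none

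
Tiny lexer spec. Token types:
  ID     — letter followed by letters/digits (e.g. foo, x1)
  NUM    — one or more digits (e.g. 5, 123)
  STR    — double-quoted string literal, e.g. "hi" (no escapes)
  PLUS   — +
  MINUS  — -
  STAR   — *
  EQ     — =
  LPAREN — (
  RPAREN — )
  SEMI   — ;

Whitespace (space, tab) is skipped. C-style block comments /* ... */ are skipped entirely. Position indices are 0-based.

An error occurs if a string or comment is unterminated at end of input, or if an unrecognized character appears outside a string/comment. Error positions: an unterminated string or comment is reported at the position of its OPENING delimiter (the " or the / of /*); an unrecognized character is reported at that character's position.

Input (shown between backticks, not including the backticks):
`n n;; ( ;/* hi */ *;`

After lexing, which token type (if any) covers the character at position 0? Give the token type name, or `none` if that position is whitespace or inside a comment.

Answer: ID

Derivation:
pos=0: emit ID 'n' (now at pos=1)
pos=2: emit ID 'n' (now at pos=3)
pos=3: emit SEMI ';'
pos=4: emit SEMI ';'
pos=6: emit LPAREN '('
pos=8: emit SEMI ';'
pos=9: enter COMMENT mode (saw '/*')
exit COMMENT mode (now at pos=17)
pos=18: emit STAR '*'
pos=19: emit SEMI ';'
DONE. 8 tokens: [ID, ID, SEMI, SEMI, LPAREN, SEMI, STAR, SEMI]
Position 0: char is 'n' -> ID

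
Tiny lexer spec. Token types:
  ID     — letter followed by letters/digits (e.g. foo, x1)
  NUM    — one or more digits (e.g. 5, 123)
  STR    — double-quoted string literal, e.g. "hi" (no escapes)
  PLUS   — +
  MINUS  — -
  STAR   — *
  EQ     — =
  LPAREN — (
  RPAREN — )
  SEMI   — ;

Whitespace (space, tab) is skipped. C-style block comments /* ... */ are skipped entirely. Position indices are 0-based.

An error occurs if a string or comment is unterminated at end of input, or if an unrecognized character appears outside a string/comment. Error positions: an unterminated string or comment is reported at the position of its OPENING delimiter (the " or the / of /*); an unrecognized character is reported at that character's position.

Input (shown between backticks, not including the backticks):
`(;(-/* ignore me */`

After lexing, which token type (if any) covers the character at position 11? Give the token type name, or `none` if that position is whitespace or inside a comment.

pos=0: emit LPAREN '('
pos=1: emit SEMI ';'
pos=2: emit LPAREN '('
pos=3: emit MINUS '-'
pos=4: enter COMMENT mode (saw '/*')
exit COMMENT mode (now at pos=19)
DONE. 4 tokens: [LPAREN, SEMI, LPAREN, MINUS]
Position 11: char is 'r' -> none

Answer: none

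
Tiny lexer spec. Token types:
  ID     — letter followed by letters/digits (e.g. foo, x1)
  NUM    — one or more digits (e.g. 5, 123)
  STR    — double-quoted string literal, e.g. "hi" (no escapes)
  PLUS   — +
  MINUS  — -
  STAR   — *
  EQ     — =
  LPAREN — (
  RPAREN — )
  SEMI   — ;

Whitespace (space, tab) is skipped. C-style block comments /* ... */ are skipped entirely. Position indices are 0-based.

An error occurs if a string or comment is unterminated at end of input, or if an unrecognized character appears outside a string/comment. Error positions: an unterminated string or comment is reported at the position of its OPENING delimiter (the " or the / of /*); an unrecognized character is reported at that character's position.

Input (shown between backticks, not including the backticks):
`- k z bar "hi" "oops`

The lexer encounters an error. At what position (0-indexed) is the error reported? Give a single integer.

pos=0: emit MINUS '-'
pos=2: emit ID 'k' (now at pos=3)
pos=4: emit ID 'z' (now at pos=5)
pos=6: emit ID 'bar' (now at pos=9)
pos=10: enter STRING mode
pos=10: emit STR "hi" (now at pos=14)
pos=15: enter STRING mode
pos=15: ERROR — unterminated string

Answer: 15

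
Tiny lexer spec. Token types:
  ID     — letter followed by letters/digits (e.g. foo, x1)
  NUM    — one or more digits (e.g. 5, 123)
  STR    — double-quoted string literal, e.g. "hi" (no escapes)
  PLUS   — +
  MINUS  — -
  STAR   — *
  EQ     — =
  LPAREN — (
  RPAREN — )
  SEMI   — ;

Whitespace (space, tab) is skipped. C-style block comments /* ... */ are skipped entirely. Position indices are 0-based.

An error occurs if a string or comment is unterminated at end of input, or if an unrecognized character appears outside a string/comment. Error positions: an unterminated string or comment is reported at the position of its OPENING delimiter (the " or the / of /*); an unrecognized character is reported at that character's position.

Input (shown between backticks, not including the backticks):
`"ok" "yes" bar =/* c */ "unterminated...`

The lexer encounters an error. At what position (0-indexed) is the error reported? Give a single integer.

pos=0: enter STRING mode
pos=0: emit STR "ok" (now at pos=4)
pos=5: enter STRING mode
pos=5: emit STR "yes" (now at pos=10)
pos=11: emit ID 'bar' (now at pos=14)
pos=15: emit EQ '='
pos=16: enter COMMENT mode (saw '/*')
exit COMMENT mode (now at pos=23)
pos=24: enter STRING mode
pos=24: ERROR — unterminated string

Answer: 24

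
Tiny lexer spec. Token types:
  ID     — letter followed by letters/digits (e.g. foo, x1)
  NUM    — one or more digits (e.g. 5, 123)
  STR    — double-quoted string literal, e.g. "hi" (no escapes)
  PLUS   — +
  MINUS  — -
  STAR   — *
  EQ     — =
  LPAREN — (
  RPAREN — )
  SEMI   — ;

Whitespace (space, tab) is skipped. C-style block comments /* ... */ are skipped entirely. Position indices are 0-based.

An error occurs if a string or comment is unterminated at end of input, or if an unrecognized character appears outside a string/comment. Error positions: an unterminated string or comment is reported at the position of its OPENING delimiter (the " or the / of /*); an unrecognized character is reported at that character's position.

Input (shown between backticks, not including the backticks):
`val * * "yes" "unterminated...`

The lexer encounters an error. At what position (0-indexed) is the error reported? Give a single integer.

pos=0: emit ID 'val' (now at pos=3)
pos=4: emit STAR '*'
pos=6: emit STAR '*'
pos=8: enter STRING mode
pos=8: emit STR "yes" (now at pos=13)
pos=14: enter STRING mode
pos=14: ERROR — unterminated string

Answer: 14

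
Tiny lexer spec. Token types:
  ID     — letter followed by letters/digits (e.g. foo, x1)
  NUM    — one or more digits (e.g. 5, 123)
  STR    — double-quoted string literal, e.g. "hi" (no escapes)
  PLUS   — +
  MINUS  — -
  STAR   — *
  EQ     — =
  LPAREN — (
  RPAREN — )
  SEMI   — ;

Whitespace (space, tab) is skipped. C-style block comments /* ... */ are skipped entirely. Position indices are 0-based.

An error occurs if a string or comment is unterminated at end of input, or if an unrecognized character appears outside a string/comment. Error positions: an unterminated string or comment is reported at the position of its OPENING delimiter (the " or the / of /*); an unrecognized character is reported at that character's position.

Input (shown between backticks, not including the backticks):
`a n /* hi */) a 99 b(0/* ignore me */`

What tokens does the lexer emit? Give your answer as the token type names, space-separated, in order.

pos=0: emit ID 'a' (now at pos=1)
pos=2: emit ID 'n' (now at pos=3)
pos=4: enter COMMENT mode (saw '/*')
exit COMMENT mode (now at pos=12)
pos=12: emit RPAREN ')'
pos=14: emit ID 'a' (now at pos=15)
pos=16: emit NUM '99' (now at pos=18)
pos=19: emit ID 'b' (now at pos=20)
pos=20: emit LPAREN '('
pos=21: emit NUM '0' (now at pos=22)
pos=22: enter COMMENT mode (saw '/*')
exit COMMENT mode (now at pos=37)
DONE. 8 tokens: [ID, ID, RPAREN, ID, NUM, ID, LPAREN, NUM]

Answer: ID ID RPAREN ID NUM ID LPAREN NUM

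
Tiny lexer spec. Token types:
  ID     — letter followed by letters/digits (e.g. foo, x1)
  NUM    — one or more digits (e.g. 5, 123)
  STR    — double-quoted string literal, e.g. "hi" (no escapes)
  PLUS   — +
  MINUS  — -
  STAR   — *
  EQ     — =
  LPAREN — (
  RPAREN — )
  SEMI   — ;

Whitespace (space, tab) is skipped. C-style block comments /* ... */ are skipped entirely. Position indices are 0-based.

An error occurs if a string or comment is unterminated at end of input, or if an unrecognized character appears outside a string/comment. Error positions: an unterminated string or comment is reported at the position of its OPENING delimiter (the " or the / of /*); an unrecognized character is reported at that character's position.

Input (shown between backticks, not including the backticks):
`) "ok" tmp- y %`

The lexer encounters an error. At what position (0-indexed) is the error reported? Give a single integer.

pos=0: emit RPAREN ')'
pos=2: enter STRING mode
pos=2: emit STR "ok" (now at pos=6)
pos=7: emit ID 'tmp' (now at pos=10)
pos=10: emit MINUS '-'
pos=12: emit ID 'y' (now at pos=13)
pos=14: ERROR — unrecognized char '%'

Answer: 14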